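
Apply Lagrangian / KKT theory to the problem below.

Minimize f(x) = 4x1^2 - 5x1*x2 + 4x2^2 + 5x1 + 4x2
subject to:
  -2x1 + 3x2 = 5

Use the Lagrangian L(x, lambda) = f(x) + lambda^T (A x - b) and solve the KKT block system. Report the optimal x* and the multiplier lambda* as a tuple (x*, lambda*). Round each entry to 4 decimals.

Form the Lagrangian:
  L(x, lambda) = (1/2) x^T Q x + c^T x + lambda^T (A x - b)
Stationarity (grad_x L = 0): Q x + c + A^T lambda = 0.
Primal feasibility: A x = b.

This gives the KKT block system:
  [ Q   A^T ] [ x     ]   [-c ]
  [ A    0  ] [ lambda ] = [ b ]

Solving the linear system:
  x*      = (-1.6818, 0.5455)
  lambda* = (-5.5909)
  f(x*)   = 10.8636

x* = (-1.6818, 0.5455), lambda* = (-5.5909)


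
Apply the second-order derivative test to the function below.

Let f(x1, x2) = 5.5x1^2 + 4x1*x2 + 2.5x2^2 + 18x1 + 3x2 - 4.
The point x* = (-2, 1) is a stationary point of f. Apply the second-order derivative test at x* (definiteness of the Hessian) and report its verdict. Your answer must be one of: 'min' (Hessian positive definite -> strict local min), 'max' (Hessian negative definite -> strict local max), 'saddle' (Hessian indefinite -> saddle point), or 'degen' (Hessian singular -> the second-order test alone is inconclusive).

Compute the Hessian H = grad^2 f:
  H = [[11, 4], [4, 5]]
Verify stationarity: grad f(x*) = H x* + g = (0, 0).
Eigenvalues of H: 3, 13.
Both eigenvalues > 0, so H is positive definite -> x* is a strict local min.

min


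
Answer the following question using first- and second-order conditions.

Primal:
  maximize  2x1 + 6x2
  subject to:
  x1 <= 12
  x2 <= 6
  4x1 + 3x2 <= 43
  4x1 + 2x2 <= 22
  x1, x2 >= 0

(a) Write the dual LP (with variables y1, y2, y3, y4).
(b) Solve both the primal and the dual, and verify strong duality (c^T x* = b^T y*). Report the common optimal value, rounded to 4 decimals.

The standard primal-dual pair for 'max c^T x s.t. A x <= b, x >= 0' is:
  Dual:  min b^T y  s.t.  A^T y >= c,  y >= 0.

So the dual LP is:
  minimize  12y1 + 6y2 + 43y3 + 22y4
  subject to:
    y1 + 4y3 + 4y4 >= 2
    y2 + 3y3 + 2y4 >= 6
    y1, y2, y3, y4 >= 0

Solving the primal: x* = (2.5, 6).
  primal value c^T x* = 41.
Solving the dual: y* = (0, 5, 0, 0.5).
  dual value b^T y* = 41.
Strong duality: c^T x* = b^T y*. Confirmed.

41


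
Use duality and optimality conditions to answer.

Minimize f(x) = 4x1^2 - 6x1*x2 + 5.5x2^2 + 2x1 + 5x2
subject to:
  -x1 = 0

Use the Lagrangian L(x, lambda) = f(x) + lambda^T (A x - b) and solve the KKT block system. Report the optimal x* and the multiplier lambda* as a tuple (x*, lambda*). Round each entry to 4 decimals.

Form the Lagrangian:
  L(x, lambda) = (1/2) x^T Q x + c^T x + lambda^T (A x - b)
Stationarity (grad_x L = 0): Q x + c + A^T lambda = 0.
Primal feasibility: A x = b.

This gives the KKT block system:
  [ Q   A^T ] [ x     ]   [-c ]
  [ A    0  ] [ lambda ] = [ b ]

Solving the linear system:
  x*      = (0, -0.4545)
  lambda* = (4.7273)
  f(x*)   = -1.1364

x* = (0, -0.4545), lambda* = (4.7273)


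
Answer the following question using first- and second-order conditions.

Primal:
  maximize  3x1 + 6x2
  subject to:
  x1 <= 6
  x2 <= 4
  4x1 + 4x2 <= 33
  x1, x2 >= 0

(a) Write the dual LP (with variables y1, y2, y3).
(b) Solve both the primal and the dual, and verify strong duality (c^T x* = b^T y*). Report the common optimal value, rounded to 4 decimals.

The standard primal-dual pair for 'max c^T x s.t. A x <= b, x >= 0' is:
  Dual:  min b^T y  s.t.  A^T y >= c,  y >= 0.

So the dual LP is:
  minimize  6y1 + 4y2 + 33y3
  subject to:
    y1 + 4y3 >= 3
    y2 + 4y3 >= 6
    y1, y2, y3 >= 0

Solving the primal: x* = (4.25, 4).
  primal value c^T x* = 36.75.
Solving the dual: y* = (0, 3, 0.75).
  dual value b^T y* = 36.75.
Strong duality: c^T x* = b^T y*. Confirmed.

36.75


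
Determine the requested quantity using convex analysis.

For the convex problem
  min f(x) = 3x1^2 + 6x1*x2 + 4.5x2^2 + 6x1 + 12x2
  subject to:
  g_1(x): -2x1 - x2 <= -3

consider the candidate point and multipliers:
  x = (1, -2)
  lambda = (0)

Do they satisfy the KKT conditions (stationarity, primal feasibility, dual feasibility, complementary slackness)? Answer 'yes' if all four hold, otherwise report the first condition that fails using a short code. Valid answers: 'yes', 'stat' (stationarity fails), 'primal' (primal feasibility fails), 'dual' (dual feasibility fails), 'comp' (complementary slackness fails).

Gradient of f: grad f(x) = Q x + c = (0, 0)
Constraint values g_i(x) = a_i^T x - b_i:
  g_1((1, -2)) = 3
Stationarity residual: grad f(x) + sum_i lambda_i a_i = (0, 0)
  -> stationarity OK
Primal feasibility (all g_i <= 0): FAILS
Dual feasibility (all lambda_i >= 0): OK
Complementary slackness (lambda_i * g_i(x) = 0 for all i): OK

Verdict: the first failing condition is primal_feasibility -> primal.

primal


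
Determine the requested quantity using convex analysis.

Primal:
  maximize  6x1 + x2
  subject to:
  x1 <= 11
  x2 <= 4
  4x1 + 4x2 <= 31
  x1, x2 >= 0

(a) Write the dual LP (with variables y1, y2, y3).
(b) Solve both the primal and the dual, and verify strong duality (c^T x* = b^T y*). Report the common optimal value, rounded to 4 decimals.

The standard primal-dual pair for 'max c^T x s.t. A x <= b, x >= 0' is:
  Dual:  min b^T y  s.t.  A^T y >= c,  y >= 0.

So the dual LP is:
  minimize  11y1 + 4y2 + 31y3
  subject to:
    y1 + 4y3 >= 6
    y2 + 4y3 >= 1
    y1, y2, y3 >= 0

Solving the primal: x* = (7.75, 0).
  primal value c^T x* = 46.5.
Solving the dual: y* = (0, 0, 1.5).
  dual value b^T y* = 46.5.
Strong duality: c^T x* = b^T y*. Confirmed.

46.5


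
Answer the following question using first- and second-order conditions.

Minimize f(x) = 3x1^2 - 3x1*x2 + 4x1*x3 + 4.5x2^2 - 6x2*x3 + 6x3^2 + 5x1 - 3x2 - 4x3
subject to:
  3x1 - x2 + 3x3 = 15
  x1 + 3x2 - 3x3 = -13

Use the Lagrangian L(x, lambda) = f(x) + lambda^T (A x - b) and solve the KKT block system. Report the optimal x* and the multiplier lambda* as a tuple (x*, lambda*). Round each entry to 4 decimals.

Form the Lagrangian:
  L(x, lambda) = (1/2) x^T Q x + c^T x + lambda^T (A x - b)
Stationarity (grad_x L = 0): Q x + c + A^T lambda = 0.
Primal feasibility: A x = b.

This gives the KKT block system:
  [ Q   A^T ] [ x     ]   [-c ]
  [ A    0  ] [ lambda ] = [ b ]

Solving the linear system:
  x*      = (0.4314, 0.1373, 4.6144)
  lambda* = (-10.7647, 6.6601)
  f(x*)   = 115.6699

x* = (0.4314, 0.1373, 4.6144), lambda* = (-10.7647, 6.6601)


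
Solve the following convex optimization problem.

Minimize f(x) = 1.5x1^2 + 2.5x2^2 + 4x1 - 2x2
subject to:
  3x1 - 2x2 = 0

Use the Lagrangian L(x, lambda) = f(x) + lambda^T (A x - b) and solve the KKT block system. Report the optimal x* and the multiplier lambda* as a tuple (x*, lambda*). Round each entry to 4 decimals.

Form the Lagrangian:
  L(x, lambda) = (1/2) x^T Q x + c^T x + lambda^T (A x - b)
Stationarity (grad_x L = 0): Q x + c + A^T lambda = 0.
Primal feasibility: A x = b.

This gives the KKT block system:
  [ Q   A^T ] [ x     ]   [-c ]
  [ A    0  ] [ lambda ] = [ b ]

Solving the linear system:
  x*      = (-0.0702, -0.1053)
  lambda* = (-1.2632)
  f(x*)   = -0.0351

x* = (-0.0702, -0.1053), lambda* = (-1.2632)


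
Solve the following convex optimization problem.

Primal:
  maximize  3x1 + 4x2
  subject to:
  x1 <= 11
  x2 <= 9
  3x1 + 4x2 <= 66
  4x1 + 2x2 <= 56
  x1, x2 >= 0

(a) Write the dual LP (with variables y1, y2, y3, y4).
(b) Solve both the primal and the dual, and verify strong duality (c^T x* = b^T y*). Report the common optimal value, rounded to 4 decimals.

The standard primal-dual pair for 'max c^T x s.t. A x <= b, x >= 0' is:
  Dual:  min b^T y  s.t.  A^T y >= c,  y >= 0.

So the dual LP is:
  minimize  11y1 + 9y2 + 66y3 + 56y4
  subject to:
    y1 + 3y3 + 4y4 >= 3
    y2 + 4y3 + 2y4 >= 4
    y1, y2, y3, y4 >= 0

Solving the primal: x* = (9.5, 9).
  primal value c^T x* = 64.5.
Solving the dual: y* = (0, 2.5, 0, 0.75).
  dual value b^T y* = 64.5.
Strong duality: c^T x* = b^T y*. Confirmed.

64.5


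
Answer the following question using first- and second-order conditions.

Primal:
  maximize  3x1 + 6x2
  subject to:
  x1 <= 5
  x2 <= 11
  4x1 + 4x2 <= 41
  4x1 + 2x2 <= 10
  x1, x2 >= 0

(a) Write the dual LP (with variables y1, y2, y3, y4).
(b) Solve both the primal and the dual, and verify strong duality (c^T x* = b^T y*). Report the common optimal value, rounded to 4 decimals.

The standard primal-dual pair for 'max c^T x s.t. A x <= b, x >= 0' is:
  Dual:  min b^T y  s.t.  A^T y >= c,  y >= 0.

So the dual LP is:
  minimize  5y1 + 11y2 + 41y3 + 10y4
  subject to:
    y1 + 4y3 + 4y4 >= 3
    y2 + 4y3 + 2y4 >= 6
    y1, y2, y3, y4 >= 0

Solving the primal: x* = (0, 5).
  primal value c^T x* = 30.
Solving the dual: y* = (0, 0, 0, 3).
  dual value b^T y* = 30.
Strong duality: c^T x* = b^T y*. Confirmed.

30


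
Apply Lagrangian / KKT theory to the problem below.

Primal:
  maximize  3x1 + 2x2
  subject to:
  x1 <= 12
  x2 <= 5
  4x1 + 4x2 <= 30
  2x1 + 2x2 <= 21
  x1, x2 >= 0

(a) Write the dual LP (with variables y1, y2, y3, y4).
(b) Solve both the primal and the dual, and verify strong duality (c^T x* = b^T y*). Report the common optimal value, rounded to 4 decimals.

The standard primal-dual pair for 'max c^T x s.t. A x <= b, x >= 0' is:
  Dual:  min b^T y  s.t.  A^T y >= c,  y >= 0.

So the dual LP is:
  minimize  12y1 + 5y2 + 30y3 + 21y4
  subject to:
    y1 + 4y3 + 2y4 >= 3
    y2 + 4y3 + 2y4 >= 2
    y1, y2, y3, y4 >= 0

Solving the primal: x* = (7.5, 0).
  primal value c^T x* = 22.5.
Solving the dual: y* = (0, 0, 0.75, 0).
  dual value b^T y* = 22.5.
Strong duality: c^T x* = b^T y*. Confirmed.

22.5


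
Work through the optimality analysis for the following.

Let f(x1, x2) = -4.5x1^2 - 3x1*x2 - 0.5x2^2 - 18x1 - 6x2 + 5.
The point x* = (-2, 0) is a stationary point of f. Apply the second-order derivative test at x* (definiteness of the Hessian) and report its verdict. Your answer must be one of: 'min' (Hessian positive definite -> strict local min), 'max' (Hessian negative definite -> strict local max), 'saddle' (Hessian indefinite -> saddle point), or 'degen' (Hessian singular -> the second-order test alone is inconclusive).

Compute the Hessian H = grad^2 f:
  H = [[-9, -3], [-3, -1]]
Verify stationarity: grad f(x*) = H x* + g = (0, 0).
Eigenvalues of H: -10, 0.
H has a zero eigenvalue (singular; negative semidefinite but not definite), so H is neither positive definite, negative definite, nor indefinite. The second-order test alone is inconclusive -> degen.
(Indeed, f is constant along the null direction of H through x*, so x* is not a strict local extremum.)

degen


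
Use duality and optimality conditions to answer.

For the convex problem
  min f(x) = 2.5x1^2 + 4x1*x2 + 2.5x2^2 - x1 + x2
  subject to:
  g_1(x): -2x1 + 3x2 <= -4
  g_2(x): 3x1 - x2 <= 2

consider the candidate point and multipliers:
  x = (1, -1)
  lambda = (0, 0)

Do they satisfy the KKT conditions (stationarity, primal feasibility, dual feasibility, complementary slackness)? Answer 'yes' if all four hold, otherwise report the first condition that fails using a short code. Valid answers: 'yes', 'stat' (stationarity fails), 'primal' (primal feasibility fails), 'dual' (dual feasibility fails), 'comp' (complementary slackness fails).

Gradient of f: grad f(x) = Q x + c = (0, 0)
Constraint values g_i(x) = a_i^T x - b_i:
  g_1((1, -1)) = -1
  g_2((1, -1)) = 2
Stationarity residual: grad f(x) + sum_i lambda_i a_i = (0, 0)
  -> stationarity OK
Primal feasibility (all g_i <= 0): FAILS
Dual feasibility (all lambda_i >= 0): OK
Complementary slackness (lambda_i * g_i(x) = 0 for all i): OK

Verdict: the first failing condition is primal_feasibility -> primal.

primal


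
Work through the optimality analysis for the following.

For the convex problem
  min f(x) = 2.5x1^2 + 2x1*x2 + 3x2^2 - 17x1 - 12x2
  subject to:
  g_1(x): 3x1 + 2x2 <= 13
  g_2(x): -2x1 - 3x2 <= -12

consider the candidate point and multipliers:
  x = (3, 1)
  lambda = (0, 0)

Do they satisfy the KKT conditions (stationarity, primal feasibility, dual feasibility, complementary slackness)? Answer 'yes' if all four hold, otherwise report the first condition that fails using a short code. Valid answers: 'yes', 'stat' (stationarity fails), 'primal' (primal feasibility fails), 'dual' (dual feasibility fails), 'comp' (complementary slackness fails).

Gradient of f: grad f(x) = Q x + c = (0, 0)
Constraint values g_i(x) = a_i^T x - b_i:
  g_1((3, 1)) = -2
  g_2((3, 1)) = 3
Stationarity residual: grad f(x) + sum_i lambda_i a_i = (0, 0)
  -> stationarity OK
Primal feasibility (all g_i <= 0): FAILS
Dual feasibility (all lambda_i >= 0): OK
Complementary slackness (lambda_i * g_i(x) = 0 for all i): OK

Verdict: the first failing condition is primal_feasibility -> primal.

primal


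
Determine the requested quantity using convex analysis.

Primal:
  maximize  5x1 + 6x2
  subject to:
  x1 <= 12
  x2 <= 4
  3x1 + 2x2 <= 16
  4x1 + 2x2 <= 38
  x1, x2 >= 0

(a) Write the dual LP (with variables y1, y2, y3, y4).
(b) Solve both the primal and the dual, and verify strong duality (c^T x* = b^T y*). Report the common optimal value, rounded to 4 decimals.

The standard primal-dual pair for 'max c^T x s.t. A x <= b, x >= 0' is:
  Dual:  min b^T y  s.t.  A^T y >= c,  y >= 0.

So the dual LP is:
  minimize  12y1 + 4y2 + 16y3 + 38y4
  subject to:
    y1 + 3y3 + 4y4 >= 5
    y2 + 2y3 + 2y4 >= 6
    y1, y2, y3, y4 >= 0

Solving the primal: x* = (2.6667, 4).
  primal value c^T x* = 37.3333.
Solving the dual: y* = (0, 2.6667, 1.6667, 0).
  dual value b^T y* = 37.3333.
Strong duality: c^T x* = b^T y*. Confirmed.

37.3333


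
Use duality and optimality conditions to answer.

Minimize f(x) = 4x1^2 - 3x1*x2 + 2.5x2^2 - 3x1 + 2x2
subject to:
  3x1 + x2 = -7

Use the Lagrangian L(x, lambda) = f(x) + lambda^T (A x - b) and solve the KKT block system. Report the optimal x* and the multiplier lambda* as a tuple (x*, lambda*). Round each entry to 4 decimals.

Form the Lagrangian:
  L(x, lambda) = (1/2) x^T Q x + c^T x + lambda^T (A x - b)
Stationarity (grad_x L = 0): Q x + c + A^T lambda = 0.
Primal feasibility: A x = b.

This gives the KKT block system:
  [ Q   A^T ] [ x     ]   [-c ]
  [ A    0  ] [ lambda ] = [ b ]

Solving the linear system:
  x*      = (-1.6479, -2.0563)
  lambda* = (3.338)
  f(x*)   = 12.0986

x* = (-1.6479, -2.0563), lambda* = (3.338)


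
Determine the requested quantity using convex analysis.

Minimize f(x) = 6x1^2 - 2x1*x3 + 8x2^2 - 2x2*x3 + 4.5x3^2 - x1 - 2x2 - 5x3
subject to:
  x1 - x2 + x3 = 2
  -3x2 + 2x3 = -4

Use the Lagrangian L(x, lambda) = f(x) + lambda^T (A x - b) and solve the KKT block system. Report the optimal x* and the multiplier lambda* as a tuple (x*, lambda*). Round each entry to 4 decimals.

Form the Lagrangian:
  L(x, lambda) = (1/2) x^T Q x + c^T x + lambda^T (A x - b)
Stationarity (grad_x L = 0): Q x + c + A^T lambda = 0.
Primal feasibility: A x = b.

This gives the KKT block system:
  [ Q   A^T ] [ x     ]   [-c ]
  [ A    0  ] [ lambda ] = [ b ]

Solving the linear system:
  x*      = (3.0345, 1.931, 0.8966)
  lambda* = (-33.6207, 20.2414)
  f(x*)   = 68.4138

x* = (3.0345, 1.931, 0.8966), lambda* = (-33.6207, 20.2414)


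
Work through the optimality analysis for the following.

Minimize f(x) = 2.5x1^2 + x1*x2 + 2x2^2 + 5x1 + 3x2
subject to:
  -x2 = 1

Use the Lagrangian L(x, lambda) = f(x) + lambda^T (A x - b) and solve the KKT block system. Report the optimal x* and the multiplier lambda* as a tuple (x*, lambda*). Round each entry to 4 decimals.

Form the Lagrangian:
  L(x, lambda) = (1/2) x^T Q x + c^T x + lambda^T (A x - b)
Stationarity (grad_x L = 0): Q x + c + A^T lambda = 0.
Primal feasibility: A x = b.

This gives the KKT block system:
  [ Q   A^T ] [ x     ]   [-c ]
  [ A    0  ] [ lambda ] = [ b ]

Solving the linear system:
  x*      = (-0.8, -1)
  lambda* = (-1.8)
  f(x*)   = -2.6

x* = (-0.8, -1), lambda* = (-1.8)


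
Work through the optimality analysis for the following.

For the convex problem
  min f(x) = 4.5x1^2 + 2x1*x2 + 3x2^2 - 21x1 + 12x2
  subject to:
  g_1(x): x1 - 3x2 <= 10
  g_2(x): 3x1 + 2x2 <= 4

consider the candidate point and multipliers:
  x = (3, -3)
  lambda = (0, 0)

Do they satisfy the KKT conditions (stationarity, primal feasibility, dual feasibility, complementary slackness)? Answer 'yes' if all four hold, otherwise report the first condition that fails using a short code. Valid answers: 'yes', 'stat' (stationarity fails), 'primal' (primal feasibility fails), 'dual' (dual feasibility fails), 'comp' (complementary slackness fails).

Gradient of f: grad f(x) = Q x + c = (0, 0)
Constraint values g_i(x) = a_i^T x - b_i:
  g_1((3, -3)) = 2
  g_2((3, -3)) = -1
Stationarity residual: grad f(x) + sum_i lambda_i a_i = (0, 0)
  -> stationarity OK
Primal feasibility (all g_i <= 0): FAILS
Dual feasibility (all lambda_i >= 0): OK
Complementary slackness (lambda_i * g_i(x) = 0 for all i): OK

Verdict: the first failing condition is primal_feasibility -> primal.

primal


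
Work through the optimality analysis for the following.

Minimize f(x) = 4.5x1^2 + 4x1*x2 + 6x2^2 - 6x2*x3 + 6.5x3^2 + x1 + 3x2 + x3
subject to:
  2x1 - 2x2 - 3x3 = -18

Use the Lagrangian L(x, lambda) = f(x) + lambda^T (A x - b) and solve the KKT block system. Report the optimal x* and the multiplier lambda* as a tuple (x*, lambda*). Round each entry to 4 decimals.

Form the Lagrangian:
  L(x, lambda) = (1/2) x^T Q x + c^T x + lambda^T (A x - b)
Stationarity (grad_x L = 0): Q x + c + A^T lambda = 0.
Primal feasibility: A x = b.

This gives the KKT block system:
  [ Q   A^T ] [ x     ]   [-c ]
  [ A    0  ] [ lambda ] = [ b ]

Solving the linear system:
  x*      = (-2.5563, 2.7503, 2.4623)
  lambda* = (5.5026)
  f(x*)   = 53.6015

x* = (-2.5563, 2.7503, 2.4623), lambda* = (5.5026)


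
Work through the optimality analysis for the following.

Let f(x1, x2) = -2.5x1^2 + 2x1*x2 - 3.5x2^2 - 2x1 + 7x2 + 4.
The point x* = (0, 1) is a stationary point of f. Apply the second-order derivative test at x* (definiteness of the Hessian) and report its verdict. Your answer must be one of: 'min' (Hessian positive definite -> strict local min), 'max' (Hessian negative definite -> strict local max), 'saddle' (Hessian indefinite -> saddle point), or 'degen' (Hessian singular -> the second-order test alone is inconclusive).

Compute the Hessian H = grad^2 f:
  H = [[-5, 2], [2, -7]]
Verify stationarity: grad f(x*) = H x* + g = (0, 0).
Eigenvalues of H: -8.2361, -3.7639.
Both eigenvalues < 0, so H is negative definite -> x* is a strict local max.

max


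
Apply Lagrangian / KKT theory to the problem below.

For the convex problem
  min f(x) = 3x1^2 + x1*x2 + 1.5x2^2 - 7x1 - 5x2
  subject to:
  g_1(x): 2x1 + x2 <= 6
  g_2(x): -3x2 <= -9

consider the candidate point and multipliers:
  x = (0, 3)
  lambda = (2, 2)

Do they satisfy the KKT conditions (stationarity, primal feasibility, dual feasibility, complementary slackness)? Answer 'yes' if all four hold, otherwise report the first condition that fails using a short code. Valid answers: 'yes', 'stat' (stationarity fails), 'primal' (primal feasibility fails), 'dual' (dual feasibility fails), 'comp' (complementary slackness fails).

Gradient of f: grad f(x) = Q x + c = (-4, 4)
Constraint values g_i(x) = a_i^T x - b_i:
  g_1((0, 3)) = -3
  g_2((0, 3)) = 0
Stationarity residual: grad f(x) + sum_i lambda_i a_i = (0, 0)
  -> stationarity OK
Primal feasibility (all g_i <= 0): OK
Dual feasibility (all lambda_i >= 0): OK
Complementary slackness (lambda_i * g_i(x) = 0 for all i): FAILS

Verdict: the first failing condition is complementary_slackness -> comp.

comp


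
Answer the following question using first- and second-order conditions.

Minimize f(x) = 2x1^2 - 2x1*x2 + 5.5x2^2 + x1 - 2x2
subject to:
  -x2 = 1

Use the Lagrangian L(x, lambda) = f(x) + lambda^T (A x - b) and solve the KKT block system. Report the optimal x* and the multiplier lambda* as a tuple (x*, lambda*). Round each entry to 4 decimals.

Form the Lagrangian:
  L(x, lambda) = (1/2) x^T Q x + c^T x + lambda^T (A x - b)
Stationarity (grad_x L = 0): Q x + c + A^T lambda = 0.
Primal feasibility: A x = b.

This gives the KKT block system:
  [ Q   A^T ] [ x     ]   [-c ]
  [ A    0  ] [ lambda ] = [ b ]

Solving the linear system:
  x*      = (-0.75, -1)
  lambda* = (-11.5)
  f(x*)   = 6.375

x* = (-0.75, -1), lambda* = (-11.5)


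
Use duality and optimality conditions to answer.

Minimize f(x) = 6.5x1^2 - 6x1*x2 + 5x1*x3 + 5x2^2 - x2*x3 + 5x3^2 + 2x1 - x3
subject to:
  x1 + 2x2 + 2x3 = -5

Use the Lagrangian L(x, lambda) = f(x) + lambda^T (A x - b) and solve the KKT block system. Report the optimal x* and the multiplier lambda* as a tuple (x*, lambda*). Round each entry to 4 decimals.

Form the Lagrangian:
  L(x, lambda) = (1/2) x^T Q x + c^T x + lambda^T (A x - b)
Stationarity (grad_x L = 0): Q x + c + A^T lambda = 0.
Primal feasibility: A x = b.

This gives the KKT block system:
  [ Q   A^T ] [ x     ]   [-c ]
  [ A    0  ] [ lambda ] = [ b ]

Solving the linear system:
  x*      = (-1.0548, -1.5592, -0.4134)
  lambda* = (4.4247)
  f(x*)   = 10.2136

x* = (-1.0548, -1.5592, -0.4134), lambda* = (4.4247)


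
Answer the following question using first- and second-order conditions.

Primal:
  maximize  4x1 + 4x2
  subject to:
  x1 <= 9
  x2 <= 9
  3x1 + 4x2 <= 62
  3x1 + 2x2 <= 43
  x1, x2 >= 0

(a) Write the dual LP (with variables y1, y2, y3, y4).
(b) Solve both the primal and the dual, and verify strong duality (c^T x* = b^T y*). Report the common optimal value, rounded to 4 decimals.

The standard primal-dual pair for 'max c^T x s.t. A x <= b, x >= 0' is:
  Dual:  min b^T y  s.t.  A^T y >= c,  y >= 0.

So the dual LP is:
  minimize  9y1 + 9y2 + 62y3 + 43y4
  subject to:
    y1 + 3y3 + 3y4 >= 4
    y2 + 4y3 + 2y4 >= 4
    y1, y2, y3, y4 >= 0

Solving the primal: x* = (8.3333, 9).
  primal value c^T x* = 69.3333.
Solving the dual: y* = (0, 1.3333, 0, 1.3333).
  dual value b^T y* = 69.3333.
Strong duality: c^T x* = b^T y*. Confirmed.

69.3333


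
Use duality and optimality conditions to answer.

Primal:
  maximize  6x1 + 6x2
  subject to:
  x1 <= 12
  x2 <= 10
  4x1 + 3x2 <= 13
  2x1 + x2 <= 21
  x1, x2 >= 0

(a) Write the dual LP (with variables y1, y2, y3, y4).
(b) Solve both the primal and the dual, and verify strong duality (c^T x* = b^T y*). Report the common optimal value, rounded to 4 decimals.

The standard primal-dual pair for 'max c^T x s.t. A x <= b, x >= 0' is:
  Dual:  min b^T y  s.t.  A^T y >= c,  y >= 0.

So the dual LP is:
  minimize  12y1 + 10y2 + 13y3 + 21y4
  subject to:
    y1 + 4y3 + 2y4 >= 6
    y2 + 3y3 + y4 >= 6
    y1, y2, y3, y4 >= 0

Solving the primal: x* = (0, 4.3333).
  primal value c^T x* = 26.
Solving the dual: y* = (0, 0, 2, 0).
  dual value b^T y* = 26.
Strong duality: c^T x* = b^T y*. Confirmed.

26


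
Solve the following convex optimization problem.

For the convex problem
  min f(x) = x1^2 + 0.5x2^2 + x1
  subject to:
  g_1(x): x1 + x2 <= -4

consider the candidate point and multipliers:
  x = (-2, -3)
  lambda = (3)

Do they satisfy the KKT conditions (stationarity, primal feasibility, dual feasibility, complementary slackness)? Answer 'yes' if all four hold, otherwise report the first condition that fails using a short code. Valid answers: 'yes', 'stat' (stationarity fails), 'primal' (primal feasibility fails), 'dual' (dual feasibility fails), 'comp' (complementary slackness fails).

Gradient of f: grad f(x) = Q x + c = (-3, -3)
Constraint values g_i(x) = a_i^T x - b_i:
  g_1((-2, -3)) = -1
Stationarity residual: grad f(x) + sum_i lambda_i a_i = (0, 0)
  -> stationarity OK
Primal feasibility (all g_i <= 0): OK
Dual feasibility (all lambda_i >= 0): OK
Complementary slackness (lambda_i * g_i(x) = 0 for all i): FAILS

Verdict: the first failing condition is complementary_slackness -> comp.

comp


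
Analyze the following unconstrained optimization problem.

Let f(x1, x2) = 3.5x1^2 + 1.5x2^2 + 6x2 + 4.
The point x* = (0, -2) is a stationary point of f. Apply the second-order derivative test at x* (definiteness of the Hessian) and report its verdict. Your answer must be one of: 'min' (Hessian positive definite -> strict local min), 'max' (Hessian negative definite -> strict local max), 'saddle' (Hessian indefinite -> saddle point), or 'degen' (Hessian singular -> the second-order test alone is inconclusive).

Compute the Hessian H = grad^2 f:
  H = [[7, 0], [0, 3]]
Verify stationarity: grad f(x*) = H x* + g = (0, 0).
Eigenvalues of H: 3, 7.
Both eigenvalues > 0, so H is positive definite -> x* is a strict local min.

min


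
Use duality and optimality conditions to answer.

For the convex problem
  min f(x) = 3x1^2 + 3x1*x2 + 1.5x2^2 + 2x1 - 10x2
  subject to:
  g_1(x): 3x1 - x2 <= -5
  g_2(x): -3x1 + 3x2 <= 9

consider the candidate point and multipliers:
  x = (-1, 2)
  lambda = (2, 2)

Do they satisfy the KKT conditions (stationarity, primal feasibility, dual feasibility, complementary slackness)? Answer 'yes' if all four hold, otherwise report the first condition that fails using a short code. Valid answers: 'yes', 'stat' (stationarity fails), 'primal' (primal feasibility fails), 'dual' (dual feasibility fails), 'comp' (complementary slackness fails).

Gradient of f: grad f(x) = Q x + c = (2, -7)
Constraint values g_i(x) = a_i^T x - b_i:
  g_1((-1, 2)) = 0
  g_2((-1, 2)) = 0
Stationarity residual: grad f(x) + sum_i lambda_i a_i = (2, -3)
  -> stationarity FAILS
Primal feasibility (all g_i <= 0): OK
Dual feasibility (all lambda_i >= 0): OK
Complementary slackness (lambda_i * g_i(x) = 0 for all i): OK

Verdict: the first failing condition is stationarity -> stat.

stat


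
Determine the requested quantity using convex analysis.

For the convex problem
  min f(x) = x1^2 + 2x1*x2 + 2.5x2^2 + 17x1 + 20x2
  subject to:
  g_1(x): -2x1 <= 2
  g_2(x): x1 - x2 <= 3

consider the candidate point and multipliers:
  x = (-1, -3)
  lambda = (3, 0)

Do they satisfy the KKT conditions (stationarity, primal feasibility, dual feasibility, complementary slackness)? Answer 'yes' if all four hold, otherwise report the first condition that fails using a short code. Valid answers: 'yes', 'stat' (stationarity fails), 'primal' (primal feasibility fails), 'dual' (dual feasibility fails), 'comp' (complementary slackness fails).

Gradient of f: grad f(x) = Q x + c = (9, 3)
Constraint values g_i(x) = a_i^T x - b_i:
  g_1((-1, -3)) = 0
  g_2((-1, -3)) = -1
Stationarity residual: grad f(x) + sum_i lambda_i a_i = (3, 3)
  -> stationarity FAILS
Primal feasibility (all g_i <= 0): OK
Dual feasibility (all lambda_i >= 0): OK
Complementary slackness (lambda_i * g_i(x) = 0 for all i): OK

Verdict: the first failing condition is stationarity -> stat.

stat


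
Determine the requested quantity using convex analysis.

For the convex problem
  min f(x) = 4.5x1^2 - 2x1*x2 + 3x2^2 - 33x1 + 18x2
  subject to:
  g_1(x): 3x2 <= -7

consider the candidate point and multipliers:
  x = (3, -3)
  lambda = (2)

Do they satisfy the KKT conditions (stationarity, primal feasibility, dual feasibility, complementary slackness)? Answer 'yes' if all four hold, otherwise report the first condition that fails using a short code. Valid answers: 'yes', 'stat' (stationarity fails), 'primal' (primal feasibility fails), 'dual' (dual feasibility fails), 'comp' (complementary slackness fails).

Gradient of f: grad f(x) = Q x + c = (0, -6)
Constraint values g_i(x) = a_i^T x - b_i:
  g_1((3, -3)) = -2
Stationarity residual: grad f(x) + sum_i lambda_i a_i = (0, 0)
  -> stationarity OK
Primal feasibility (all g_i <= 0): OK
Dual feasibility (all lambda_i >= 0): OK
Complementary slackness (lambda_i * g_i(x) = 0 for all i): FAILS

Verdict: the first failing condition is complementary_slackness -> comp.

comp


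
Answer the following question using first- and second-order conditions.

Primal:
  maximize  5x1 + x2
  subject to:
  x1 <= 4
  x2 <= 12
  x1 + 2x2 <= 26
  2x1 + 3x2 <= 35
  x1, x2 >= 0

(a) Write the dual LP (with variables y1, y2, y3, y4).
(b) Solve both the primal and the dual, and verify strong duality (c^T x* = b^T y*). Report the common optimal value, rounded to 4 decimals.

The standard primal-dual pair for 'max c^T x s.t. A x <= b, x >= 0' is:
  Dual:  min b^T y  s.t.  A^T y >= c,  y >= 0.

So the dual LP is:
  minimize  4y1 + 12y2 + 26y3 + 35y4
  subject to:
    y1 + y3 + 2y4 >= 5
    y2 + 2y3 + 3y4 >= 1
    y1, y2, y3, y4 >= 0

Solving the primal: x* = (4, 9).
  primal value c^T x* = 29.
Solving the dual: y* = (4.3333, 0, 0, 0.3333).
  dual value b^T y* = 29.
Strong duality: c^T x* = b^T y*. Confirmed.

29


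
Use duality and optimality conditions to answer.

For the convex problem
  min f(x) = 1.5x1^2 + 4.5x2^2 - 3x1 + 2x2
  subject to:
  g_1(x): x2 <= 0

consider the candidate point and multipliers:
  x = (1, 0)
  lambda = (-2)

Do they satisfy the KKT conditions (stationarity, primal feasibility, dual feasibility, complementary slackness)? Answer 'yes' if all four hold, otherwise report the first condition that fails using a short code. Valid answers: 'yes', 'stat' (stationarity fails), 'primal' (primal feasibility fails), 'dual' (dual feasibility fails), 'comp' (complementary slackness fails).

Gradient of f: grad f(x) = Q x + c = (0, 2)
Constraint values g_i(x) = a_i^T x - b_i:
  g_1((1, 0)) = 0
Stationarity residual: grad f(x) + sum_i lambda_i a_i = (0, 0)
  -> stationarity OK
Primal feasibility (all g_i <= 0): OK
Dual feasibility (all lambda_i >= 0): FAILS
Complementary slackness (lambda_i * g_i(x) = 0 for all i): OK

Verdict: the first failing condition is dual_feasibility -> dual.

dual


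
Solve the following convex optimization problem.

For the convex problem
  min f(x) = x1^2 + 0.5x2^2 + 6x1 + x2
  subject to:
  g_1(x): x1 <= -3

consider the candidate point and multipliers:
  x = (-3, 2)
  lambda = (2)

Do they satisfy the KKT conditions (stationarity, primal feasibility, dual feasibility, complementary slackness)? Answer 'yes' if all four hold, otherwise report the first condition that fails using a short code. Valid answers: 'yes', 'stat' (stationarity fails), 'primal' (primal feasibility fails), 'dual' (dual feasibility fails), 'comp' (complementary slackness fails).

Gradient of f: grad f(x) = Q x + c = (0, 3)
Constraint values g_i(x) = a_i^T x - b_i:
  g_1((-3, 2)) = 0
Stationarity residual: grad f(x) + sum_i lambda_i a_i = (2, 3)
  -> stationarity FAILS
Primal feasibility (all g_i <= 0): OK
Dual feasibility (all lambda_i >= 0): OK
Complementary slackness (lambda_i * g_i(x) = 0 for all i): OK

Verdict: the first failing condition is stationarity -> stat.

stat


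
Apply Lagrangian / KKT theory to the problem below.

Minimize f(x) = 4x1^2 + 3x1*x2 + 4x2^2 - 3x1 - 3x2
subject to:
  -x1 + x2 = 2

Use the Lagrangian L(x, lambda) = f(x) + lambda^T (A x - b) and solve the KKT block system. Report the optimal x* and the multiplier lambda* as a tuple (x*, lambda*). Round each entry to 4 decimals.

Form the Lagrangian:
  L(x, lambda) = (1/2) x^T Q x + c^T x + lambda^T (A x - b)
Stationarity (grad_x L = 0): Q x + c + A^T lambda = 0.
Primal feasibility: A x = b.

This gives the KKT block system:
  [ Q   A^T ] [ x     ]   [-c ]
  [ A    0  ] [ lambda ] = [ b ]

Solving the linear system:
  x*      = (-0.7273, 1.2727)
  lambda* = (-5)
  f(x*)   = 4.1818

x* = (-0.7273, 1.2727), lambda* = (-5)


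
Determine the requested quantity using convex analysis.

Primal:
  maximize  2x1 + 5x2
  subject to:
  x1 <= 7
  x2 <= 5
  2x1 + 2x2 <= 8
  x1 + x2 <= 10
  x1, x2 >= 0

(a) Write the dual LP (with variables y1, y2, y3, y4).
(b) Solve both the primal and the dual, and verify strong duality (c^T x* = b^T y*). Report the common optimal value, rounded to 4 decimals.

The standard primal-dual pair for 'max c^T x s.t. A x <= b, x >= 0' is:
  Dual:  min b^T y  s.t.  A^T y >= c,  y >= 0.

So the dual LP is:
  minimize  7y1 + 5y2 + 8y3 + 10y4
  subject to:
    y1 + 2y3 + y4 >= 2
    y2 + 2y3 + y4 >= 5
    y1, y2, y3, y4 >= 0

Solving the primal: x* = (0, 4).
  primal value c^T x* = 20.
Solving the dual: y* = (0, 0, 2.5, 0).
  dual value b^T y* = 20.
Strong duality: c^T x* = b^T y*. Confirmed.

20


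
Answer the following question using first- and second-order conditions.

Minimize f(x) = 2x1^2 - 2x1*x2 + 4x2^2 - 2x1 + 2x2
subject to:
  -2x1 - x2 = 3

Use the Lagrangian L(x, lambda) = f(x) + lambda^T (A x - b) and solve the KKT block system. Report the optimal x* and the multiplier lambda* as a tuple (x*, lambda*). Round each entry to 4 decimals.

Form the Lagrangian:
  L(x, lambda) = (1/2) x^T Q x + c^T x + lambda^T (A x - b)
Stationarity (grad_x L = 0): Q x + c + A^T lambda = 0.
Primal feasibility: A x = b.

This gives the KKT block system:
  [ Q   A^T ] [ x     ]   [-c ]
  [ A    0  ] [ lambda ] = [ b ]

Solving the linear system:
  x*      = (-1.0909, -0.8182)
  lambda* = (-2.3636)
  f(x*)   = 3.8182

x* = (-1.0909, -0.8182), lambda* = (-2.3636)


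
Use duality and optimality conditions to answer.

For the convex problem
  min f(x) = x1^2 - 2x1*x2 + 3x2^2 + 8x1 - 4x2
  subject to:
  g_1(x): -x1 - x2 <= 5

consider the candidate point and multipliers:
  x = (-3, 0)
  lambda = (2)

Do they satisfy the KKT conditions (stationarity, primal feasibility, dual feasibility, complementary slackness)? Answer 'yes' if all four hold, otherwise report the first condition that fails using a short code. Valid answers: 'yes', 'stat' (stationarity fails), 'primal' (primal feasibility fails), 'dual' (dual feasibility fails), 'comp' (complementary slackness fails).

Gradient of f: grad f(x) = Q x + c = (2, 2)
Constraint values g_i(x) = a_i^T x - b_i:
  g_1((-3, 0)) = -2
Stationarity residual: grad f(x) + sum_i lambda_i a_i = (0, 0)
  -> stationarity OK
Primal feasibility (all g_i <= 0): OK
Dual feasibility (all lambda_i >= 0): OK
Complementary slackness (lambda_i * g_i(x) = 0 for all i): FAILS

Verdict: the first failing condition is complementary_slackness -> comp.

comp


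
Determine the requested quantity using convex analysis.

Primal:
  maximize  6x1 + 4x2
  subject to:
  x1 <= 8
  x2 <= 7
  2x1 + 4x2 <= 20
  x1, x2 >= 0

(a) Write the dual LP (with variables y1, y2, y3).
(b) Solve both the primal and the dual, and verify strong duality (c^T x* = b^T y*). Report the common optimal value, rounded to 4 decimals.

The standard primal-dual pair for 'max c^T x s.t. A x <= b, x >= 0' is:
  Dual:  min b^T y  s.t.  A^T y >= c,  y >= 0.

So the dual LP is:
  minimize  8y1 + 7y2 + 20y3
  subject to:
    y1 + 2y3 >= 6
    y2 + 4y3 >= 4
    y1, y2, y3 >= 0

Solving the primal: x* = (8, 1).
  primal value c^T x* = 52.
Solving the dual: y* = (4, 0, 1).
  dual value b^T y* = 52.
Strong duality: c^T x* = b^T y*. Confirmed.

52


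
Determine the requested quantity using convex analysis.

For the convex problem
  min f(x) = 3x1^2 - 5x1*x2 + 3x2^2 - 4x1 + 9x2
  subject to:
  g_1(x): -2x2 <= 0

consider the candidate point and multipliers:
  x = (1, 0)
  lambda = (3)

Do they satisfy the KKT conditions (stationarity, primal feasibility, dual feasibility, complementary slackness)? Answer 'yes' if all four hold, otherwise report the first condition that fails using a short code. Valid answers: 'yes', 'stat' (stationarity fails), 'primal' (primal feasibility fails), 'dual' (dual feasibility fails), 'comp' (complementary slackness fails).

Gradient of f: grad f(x) = Q x + c = (2, 4)
Constraint values g_i(x) = a_i^T x - b_i:
  g_1((1, 0)) = 0
Stationarity residual: grad f(x) + sum_i lambda_i a_i = (2, -2)
  -> stationarity FAILS
Primal feasibility (all g_i <= 0): OK
Dual feasibility (all lambda_i >= 0): OK
Complementary slackness (lambda_i * g_i(x) = 0 for all i): OK

Verdict: the first failing condition is stationarity -> stat.

stat


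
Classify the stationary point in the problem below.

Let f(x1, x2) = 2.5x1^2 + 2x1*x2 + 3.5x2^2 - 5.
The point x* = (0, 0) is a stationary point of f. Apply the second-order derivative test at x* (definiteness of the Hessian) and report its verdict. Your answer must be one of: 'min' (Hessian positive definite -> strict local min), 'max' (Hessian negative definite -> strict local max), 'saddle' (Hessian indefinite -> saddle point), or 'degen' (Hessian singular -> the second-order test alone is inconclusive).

Compute the Hessian H = grad^2 f:
  H = [[5, 2], [2, 7]]
Verify stationarity: grad f(x*) = H x* + g = (0, 0).
Eigenvalues of H: 3.7639, 8.2361.
Both eigenvalues > 0, so H is positive definite -> x* is a strict local min.

min


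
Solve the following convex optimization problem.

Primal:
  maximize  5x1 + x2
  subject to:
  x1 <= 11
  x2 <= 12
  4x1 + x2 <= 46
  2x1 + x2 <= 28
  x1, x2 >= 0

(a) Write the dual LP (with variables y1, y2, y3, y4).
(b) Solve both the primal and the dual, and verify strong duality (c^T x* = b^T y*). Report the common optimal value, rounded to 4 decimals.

The standard primal-dual pair for 'max c^T x s.t. A x <= b, x >= 0' is:
  Dual:  min b^T y  s.t.  A^T y >= c,  y >= 0.

So the dual LP is:
  minimize  11y1 + 12y2 + 46y3 + 28y4
  subject to:
    y1 + 4y3 + 2y4 >= 5
    y2 + y3 + y4 >= 1
    y1, y2, y3, y4 >= 0

Solving the primal: x* = (11, 2).
  primal value c^T x* = 57.
Solving the dual: y* = (1, 0, 1, 0).
  dual value b^T y* = 57.
Strong duality: c^T x* = b^T y*. Confirmed.

57


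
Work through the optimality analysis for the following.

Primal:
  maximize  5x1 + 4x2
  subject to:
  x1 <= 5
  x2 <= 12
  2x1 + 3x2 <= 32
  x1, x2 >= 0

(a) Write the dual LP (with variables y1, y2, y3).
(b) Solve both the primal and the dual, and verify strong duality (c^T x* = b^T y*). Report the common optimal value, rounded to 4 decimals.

The standard primal-dual pair for 'max c^T x s.t. A x <= b, x >= 0' is:
  Dual:  min b^T y  s.t.  A^T y >= c,  y >= 0.

So the dual LP is:
  minimize  5y1 + 12y2 + 32y3
  subject to:
    y1 + 2y3 >= 5
    y2 + 3y3 >= 4
    y1, y2, y3 >= 0

Solving the primal: x* = (5, 7.3333).
  primal value c^T x* = 54.3333.
Solving the dual: y* = (2.3333, 0, 1.3333).
  dual value b^T y* = 54.3333.
Strong duality: c^T x* = b^T y*. Confirmed.

54.3333


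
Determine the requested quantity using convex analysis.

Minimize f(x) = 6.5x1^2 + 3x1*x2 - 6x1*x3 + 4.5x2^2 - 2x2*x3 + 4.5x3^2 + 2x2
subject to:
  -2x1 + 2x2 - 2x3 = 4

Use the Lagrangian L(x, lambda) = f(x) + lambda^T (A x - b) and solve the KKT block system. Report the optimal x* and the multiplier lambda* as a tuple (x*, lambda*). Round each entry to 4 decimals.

Form the Lagrangian:
  L(x, lambda) = (1/2) x^T Q x + c^T x + lambda^T (A x - b)
Stationarity (grad_x L = 0): Q x + c + A^T lambda = 0.
Primal feasibility: A x = b.

This gives the KKT block system:
  [ Q   A^T ] [ x     ]   [-c ]
  [ A    0  ] [ lambda ] = [ b ]

Solving the linear system:
  x*      = (-0.7979, 0.2872, -0.9149)
  lambda* = (-2.0106)
  f(x*)   = 4.3085

x* = (-0.7979, 0.2872, -0.9149), lambda* = (-2.0106)


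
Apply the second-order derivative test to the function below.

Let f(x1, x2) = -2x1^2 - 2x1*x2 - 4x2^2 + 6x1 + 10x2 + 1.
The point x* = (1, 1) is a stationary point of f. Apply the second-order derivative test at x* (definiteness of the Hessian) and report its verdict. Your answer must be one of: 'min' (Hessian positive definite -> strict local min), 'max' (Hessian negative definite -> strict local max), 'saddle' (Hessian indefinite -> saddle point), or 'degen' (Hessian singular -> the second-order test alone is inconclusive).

Compute the Hessian H = grad^2 f:
  H = [[-4, -2], [-2, -8]]
Verify stationarity: grad f(x*) = H x* + g = (0, 0).
Eigenvalues of H: -8.8284, -3.1716.
Both eigenvalues < 0, so H is negative definite -> x* is a strict local max.

max


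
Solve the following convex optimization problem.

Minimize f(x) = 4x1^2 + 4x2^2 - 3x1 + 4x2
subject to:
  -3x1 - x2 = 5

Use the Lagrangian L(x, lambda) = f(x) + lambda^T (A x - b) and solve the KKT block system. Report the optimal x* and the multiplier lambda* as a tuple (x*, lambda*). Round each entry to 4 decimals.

Form the Lagrangian:
  L(x, lambda) = (1/2) x^T Q x + c^T x + lambda^T (A x - b)
Stationarity (grad_x L = 0): Q x + c + A^T lambda = 0.
Primal feasibility: A x = b.

This gives the KKT block system:
  [ Q   A^T ] [ x     ]   [-c ]
  [ A    0  ] [ lambda ] = [ b ]

Solving the linear system:
  x*      = (-1.3125, -1.0625)
  lambda* = (-4.5)
  f(x*)   = 11.0938

x* = (-1.3125, -1.0625), lambda* = (-4.5)
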